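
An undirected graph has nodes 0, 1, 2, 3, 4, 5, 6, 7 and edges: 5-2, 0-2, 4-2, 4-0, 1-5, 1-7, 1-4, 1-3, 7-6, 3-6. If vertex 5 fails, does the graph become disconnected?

No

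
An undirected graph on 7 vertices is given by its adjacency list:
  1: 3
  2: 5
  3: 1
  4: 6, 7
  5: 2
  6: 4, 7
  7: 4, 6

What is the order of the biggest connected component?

3

Starting from 2 we can reach 2, 5. That is one component of size 2.
Starting from 1 we can reach 1, 3. That is one component of size 2.
Starting from 4 we can reach 4, 6, 7. That is one component of size 3.
The largest has 3 vertices.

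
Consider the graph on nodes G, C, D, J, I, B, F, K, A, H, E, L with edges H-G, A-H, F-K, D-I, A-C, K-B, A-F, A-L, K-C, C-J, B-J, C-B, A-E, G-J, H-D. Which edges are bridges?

The edges on the cycle A-F-K-C-J-G-H-A are not bridges since each lies on that cycle.
But removing D-I disconnects D from I; removing A-E disconnects A from E; removing A-L disconnects A from L; removing D-H disconnects D from H — these are bridges.

A-E, A-L, D-H, D-I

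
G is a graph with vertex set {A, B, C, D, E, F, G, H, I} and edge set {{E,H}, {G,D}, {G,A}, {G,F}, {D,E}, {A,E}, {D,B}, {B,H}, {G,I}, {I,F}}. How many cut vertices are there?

Removing G increases the component count from 2 to 3, so G is a cut vertex.
By contrast removing A leaves 2 components; it is not a cut vertex. No other vertex is a cut vertex either.

1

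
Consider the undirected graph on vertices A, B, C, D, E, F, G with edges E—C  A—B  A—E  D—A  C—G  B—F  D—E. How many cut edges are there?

The edges on the cycle D-A-E-D are not bridges since each lies on that cycle.
But removing A—B disconnects A from B; removing B—F disconnects B from F; removing E—C disconnects E from C; removing C—G disconnects C from G — these are bridges.
That makes 4 bridges.

4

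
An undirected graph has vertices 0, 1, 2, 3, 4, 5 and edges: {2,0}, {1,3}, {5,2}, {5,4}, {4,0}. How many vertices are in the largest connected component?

4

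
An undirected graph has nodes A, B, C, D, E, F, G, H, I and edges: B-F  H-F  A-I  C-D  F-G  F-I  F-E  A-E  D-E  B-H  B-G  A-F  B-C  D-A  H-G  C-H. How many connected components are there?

Starting from A we can reach A, B, C, D, E, F, G, H, I. That is one component of size 9.
Total: 1 component.

1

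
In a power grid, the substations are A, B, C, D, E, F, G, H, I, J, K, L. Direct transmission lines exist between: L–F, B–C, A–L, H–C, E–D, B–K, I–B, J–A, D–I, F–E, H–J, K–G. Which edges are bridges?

The edges on the cycle H-J-A-L-F-E-D-I-B-C-H are not bridges since each lies on that cycle.
But removing B–K disconnects B from K; removing K–G disconnects K from G — these are bridges.

B-K, G-K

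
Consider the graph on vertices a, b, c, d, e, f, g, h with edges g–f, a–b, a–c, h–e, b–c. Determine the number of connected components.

d is isolated — a component by itself.
Starting from f we can reach f, g. That is one component of size 2.
Starting from e we can reach e, h. That is one component of size 2.
Starting from a we can reach a, b, c. That is one component of size 3.
Total: 4 components.

4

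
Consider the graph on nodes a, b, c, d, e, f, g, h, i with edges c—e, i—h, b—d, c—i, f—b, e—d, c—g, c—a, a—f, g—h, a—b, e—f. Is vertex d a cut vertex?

Deleting d leaves 1 component (was 1) (its neighbors b, e remain connected to each other), so d is not a cut vertex.

No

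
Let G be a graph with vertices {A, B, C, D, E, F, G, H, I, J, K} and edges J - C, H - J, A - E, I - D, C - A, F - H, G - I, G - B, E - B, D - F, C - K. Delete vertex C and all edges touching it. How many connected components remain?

With C gone, the remaining components are: {K}; {A, B, D, E, F, G, H, I, J}.
That is 2 components.

2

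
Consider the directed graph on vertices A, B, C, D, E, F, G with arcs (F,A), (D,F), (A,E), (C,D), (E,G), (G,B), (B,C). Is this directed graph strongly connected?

From E we can reach every vertex (A, B, C, D, E, F, G), and every vertex can reach E (A, B, C, D, E, F, G). So the whole graph is one strongly connected component.

Yes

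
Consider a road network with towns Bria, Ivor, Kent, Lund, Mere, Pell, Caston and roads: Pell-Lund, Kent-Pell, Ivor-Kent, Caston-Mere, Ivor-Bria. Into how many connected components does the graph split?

2

Starting from Mere we can reach Mere, Caston. That is one component of size 2.
Starting from Bria we can reach Bria, Ivor, Kent, Lund, Pell. That is one component of size 5.
Total: 2 components.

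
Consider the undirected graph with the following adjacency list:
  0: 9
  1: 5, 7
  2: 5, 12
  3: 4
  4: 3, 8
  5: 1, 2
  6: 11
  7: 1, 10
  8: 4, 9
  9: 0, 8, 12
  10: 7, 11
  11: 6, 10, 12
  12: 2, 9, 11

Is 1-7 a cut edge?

After removing 1-7, the path 1-5-2-12-11-10-7 still connects them, so the edge is not a bridge.

No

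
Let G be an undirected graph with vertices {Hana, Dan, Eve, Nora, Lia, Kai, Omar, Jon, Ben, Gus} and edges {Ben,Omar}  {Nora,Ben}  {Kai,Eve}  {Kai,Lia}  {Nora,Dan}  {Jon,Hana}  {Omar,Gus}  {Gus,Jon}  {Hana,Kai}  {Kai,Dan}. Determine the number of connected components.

1

Starting from Ben we can reach Ben, Dan, Eve, Gus, Jon, Kai, Lia, Hana, Nora, Omar. That is one component of size 10.
Total: 1 component.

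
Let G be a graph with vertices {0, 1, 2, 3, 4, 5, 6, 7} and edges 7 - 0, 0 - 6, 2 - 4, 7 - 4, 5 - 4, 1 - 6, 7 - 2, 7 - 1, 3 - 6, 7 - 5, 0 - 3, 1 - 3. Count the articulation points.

Removing 7 increases the component count from 1 to 2, so 7 is a cut vertex.
By contrast removing 3 leaves 1 component; it is not a cut vertex. No other vertex is a cut vertex either.

1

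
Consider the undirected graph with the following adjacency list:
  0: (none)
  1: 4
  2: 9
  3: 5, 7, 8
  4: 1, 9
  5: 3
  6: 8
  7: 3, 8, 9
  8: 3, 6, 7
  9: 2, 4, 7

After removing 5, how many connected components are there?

2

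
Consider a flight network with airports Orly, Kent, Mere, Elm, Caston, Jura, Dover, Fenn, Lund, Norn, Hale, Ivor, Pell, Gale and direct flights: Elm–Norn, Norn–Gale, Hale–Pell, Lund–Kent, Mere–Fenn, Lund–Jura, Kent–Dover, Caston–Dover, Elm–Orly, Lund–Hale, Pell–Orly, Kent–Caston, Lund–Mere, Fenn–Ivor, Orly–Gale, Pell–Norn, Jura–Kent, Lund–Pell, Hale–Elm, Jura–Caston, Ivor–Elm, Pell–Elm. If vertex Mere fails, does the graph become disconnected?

No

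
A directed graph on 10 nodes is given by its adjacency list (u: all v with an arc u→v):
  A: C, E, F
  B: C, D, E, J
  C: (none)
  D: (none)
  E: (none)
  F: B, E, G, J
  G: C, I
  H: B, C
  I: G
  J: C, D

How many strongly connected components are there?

9

{G, I} are all mutually reachable — one SCC of size 2.
{C} is an SCC by itself.
{B} is an SCC by itself.
{F} is an SCC by itself.
{E} is an SCC by itself.
(and 4 more singleton SCCs)
That gives 9 strongly connected components.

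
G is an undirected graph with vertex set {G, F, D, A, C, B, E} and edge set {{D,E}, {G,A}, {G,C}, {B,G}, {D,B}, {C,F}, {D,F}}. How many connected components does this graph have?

1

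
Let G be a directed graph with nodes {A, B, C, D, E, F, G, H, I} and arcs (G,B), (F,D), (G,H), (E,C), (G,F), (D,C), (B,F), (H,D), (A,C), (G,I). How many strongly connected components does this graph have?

{E} is an SCC by itself.
{H} is an SCC by itself.
{A} is an SCC by itself.
{G} is an SCC by itself.
{B} is an SCC by itself.
(and 4 more singleton SCCs)
That gives 9 strongly connected components.

9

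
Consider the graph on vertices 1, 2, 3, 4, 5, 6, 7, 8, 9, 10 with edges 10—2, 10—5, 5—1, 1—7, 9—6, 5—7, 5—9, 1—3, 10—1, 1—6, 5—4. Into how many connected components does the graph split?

2

8 is isolated — a component by itself.
Starting from 1 we can reach 1, 2, 3, 4, 5, 6, 7, 9, 10. That is one component of size 9.
Total: 2 components.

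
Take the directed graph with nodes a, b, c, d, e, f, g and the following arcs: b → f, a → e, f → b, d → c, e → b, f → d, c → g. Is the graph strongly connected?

There is no directed path from e to a, so the graph is not strongly connected.

No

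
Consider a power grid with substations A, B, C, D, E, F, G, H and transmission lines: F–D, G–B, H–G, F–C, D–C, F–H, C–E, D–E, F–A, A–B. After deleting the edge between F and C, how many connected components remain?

1

F and C are still connected via F-D-C, so the component count stays at 1.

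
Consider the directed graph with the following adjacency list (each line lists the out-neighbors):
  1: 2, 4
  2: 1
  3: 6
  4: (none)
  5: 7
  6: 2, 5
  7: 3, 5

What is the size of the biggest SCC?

4

{3, 5, 6, 7} are all mutually reachable — one SCC of size 4.
{1, 2} are all mutually reachable — one SCC of size 2.
{4} is an SCC by itself.
The largest has 4 vertices.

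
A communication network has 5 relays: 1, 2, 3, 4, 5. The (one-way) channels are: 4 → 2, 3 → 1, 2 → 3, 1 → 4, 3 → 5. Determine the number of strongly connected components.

{1, 2, 3, 4} are all mutually reachable — one SCC of size 4.
{5} is an SCC by itself.
That gives 2 strongly connected components.

2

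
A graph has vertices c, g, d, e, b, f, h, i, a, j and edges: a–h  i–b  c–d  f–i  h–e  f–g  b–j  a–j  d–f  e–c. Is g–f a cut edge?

Removing g–f leaves no path between g and f: the component count goes from 1 to 2. So it is a bridge.

Yes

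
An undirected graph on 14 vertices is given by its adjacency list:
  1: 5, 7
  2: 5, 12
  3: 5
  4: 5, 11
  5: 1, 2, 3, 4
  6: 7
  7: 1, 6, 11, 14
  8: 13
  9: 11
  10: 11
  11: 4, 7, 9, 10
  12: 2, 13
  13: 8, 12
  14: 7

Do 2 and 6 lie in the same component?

Yes

From 2 we can reach 1, 2, 3, 4, 5, 6, 7, 8, 9, 10, 11, 12, 13, 14, which includes 6.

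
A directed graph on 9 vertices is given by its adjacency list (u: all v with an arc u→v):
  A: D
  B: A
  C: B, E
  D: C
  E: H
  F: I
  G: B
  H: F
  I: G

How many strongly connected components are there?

1

{A, B, C, D, E, F, G, H, I} are all mutually reachable — one SCC of size 9.
That gives 1 strongly connected component.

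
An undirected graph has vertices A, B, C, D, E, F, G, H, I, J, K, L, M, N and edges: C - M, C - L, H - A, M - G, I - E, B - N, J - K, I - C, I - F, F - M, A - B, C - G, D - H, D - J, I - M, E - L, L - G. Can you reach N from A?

Yes

From A we can reach A, B, D, H, J, K, N, which includes N.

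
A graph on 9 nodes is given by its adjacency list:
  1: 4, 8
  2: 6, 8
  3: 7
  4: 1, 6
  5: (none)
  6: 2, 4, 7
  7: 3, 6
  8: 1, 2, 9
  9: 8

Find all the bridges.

The edges on the cycle 8-2-6-4-1-8 are not bridges since each lies on that cycle.
But removing 8-9 disconnects 8 from 9; removing 7-3 disconnects 7 from 3; removing 6-7 disconnects 6 from 7 — these are bridges.

3-7, 6-7, 8-9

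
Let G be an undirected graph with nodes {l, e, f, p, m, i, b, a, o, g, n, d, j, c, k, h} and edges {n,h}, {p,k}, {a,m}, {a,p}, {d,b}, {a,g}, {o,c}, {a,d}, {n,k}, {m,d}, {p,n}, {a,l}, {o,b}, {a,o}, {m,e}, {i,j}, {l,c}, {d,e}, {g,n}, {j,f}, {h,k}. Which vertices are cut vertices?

Removing a increases the component count from 2 to 3, so a is a cut vertex.
Removing j increases the component count from 2 to 3, so j is a cut vertex.
By contrast removing f leaves 2 components; it is not a cut vertex. No other vertex is a cut vertex either.

a, j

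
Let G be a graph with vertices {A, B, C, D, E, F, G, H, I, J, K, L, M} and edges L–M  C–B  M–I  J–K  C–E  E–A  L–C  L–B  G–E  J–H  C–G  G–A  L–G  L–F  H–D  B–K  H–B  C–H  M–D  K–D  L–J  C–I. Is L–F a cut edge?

Yes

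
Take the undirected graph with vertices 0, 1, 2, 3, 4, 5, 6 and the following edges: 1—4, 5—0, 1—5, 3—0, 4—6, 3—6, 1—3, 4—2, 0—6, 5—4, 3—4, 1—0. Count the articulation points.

Removing 4 increases the component count from 1 to 2, so 4 is a cut vertex.
By contrast removing 6 leaves 1 component; it is not a cut vertex. No other vertex is a cut vertex either.

1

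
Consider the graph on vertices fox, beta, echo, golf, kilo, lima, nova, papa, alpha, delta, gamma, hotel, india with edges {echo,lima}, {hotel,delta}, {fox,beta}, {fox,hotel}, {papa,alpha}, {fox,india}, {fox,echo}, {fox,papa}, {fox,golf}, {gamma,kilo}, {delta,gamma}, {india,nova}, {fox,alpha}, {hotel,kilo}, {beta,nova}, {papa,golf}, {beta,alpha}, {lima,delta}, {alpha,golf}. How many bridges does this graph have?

The edges on the cycle fox-papa-golf-fox are not bridges since each lies on that cycle.
Every edge lies on some cycle, so there are no bridges.

0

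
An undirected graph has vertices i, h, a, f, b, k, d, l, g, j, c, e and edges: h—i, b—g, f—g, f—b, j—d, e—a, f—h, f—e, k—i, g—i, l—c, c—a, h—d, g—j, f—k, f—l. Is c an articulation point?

No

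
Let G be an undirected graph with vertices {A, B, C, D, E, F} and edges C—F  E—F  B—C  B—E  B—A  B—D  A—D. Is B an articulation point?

Yes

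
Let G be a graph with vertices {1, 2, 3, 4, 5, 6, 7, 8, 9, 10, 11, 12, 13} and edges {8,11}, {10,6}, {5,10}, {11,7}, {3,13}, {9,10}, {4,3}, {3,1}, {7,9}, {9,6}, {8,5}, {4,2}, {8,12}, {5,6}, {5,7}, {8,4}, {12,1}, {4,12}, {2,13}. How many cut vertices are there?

1

Removing 8 increases the component count from 1 to 2, so 8 is a cut vertex.
By contrast removing 9 leaves 1 component; it is not a cut vertex. No other vertex is a cut vertex either.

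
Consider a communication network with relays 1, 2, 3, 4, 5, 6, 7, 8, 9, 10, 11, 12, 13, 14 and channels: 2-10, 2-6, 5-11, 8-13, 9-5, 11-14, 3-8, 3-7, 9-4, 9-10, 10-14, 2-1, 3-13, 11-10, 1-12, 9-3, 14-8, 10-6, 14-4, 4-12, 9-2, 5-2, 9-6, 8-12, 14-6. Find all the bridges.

The edges on the cycle 9-5-11-14-8-12-4-9 are not bridges since each lies on that cycle.
But removing 3-7 disconnects 3 from 7 — this is a bridge.

3-7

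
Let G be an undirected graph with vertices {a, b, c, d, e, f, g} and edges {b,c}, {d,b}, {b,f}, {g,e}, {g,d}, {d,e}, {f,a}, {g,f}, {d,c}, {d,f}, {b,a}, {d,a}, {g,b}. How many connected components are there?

Starting from a we can reach a, b, c, d, e, f, g. That is one component of size 7.
Total: 1 component.

1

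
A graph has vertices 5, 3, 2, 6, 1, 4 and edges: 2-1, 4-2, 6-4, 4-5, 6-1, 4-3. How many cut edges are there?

The edges on the cycle 6-4-2-1-6 are not bridges since each lies on that cycle.
But removing 4-3 disconnects 4 from 3; removing 4-5 disconnects 4 from 5 — these are bridges.
That makes 2 bridges.

2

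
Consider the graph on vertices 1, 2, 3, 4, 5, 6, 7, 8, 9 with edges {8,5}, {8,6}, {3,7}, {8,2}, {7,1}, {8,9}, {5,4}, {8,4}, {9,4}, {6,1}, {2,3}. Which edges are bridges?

none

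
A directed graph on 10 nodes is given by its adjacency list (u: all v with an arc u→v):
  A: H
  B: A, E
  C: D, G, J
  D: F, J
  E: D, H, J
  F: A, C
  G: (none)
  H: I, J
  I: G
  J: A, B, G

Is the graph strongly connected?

There is no directed path from I to J, so the graph is not strongly connected.

No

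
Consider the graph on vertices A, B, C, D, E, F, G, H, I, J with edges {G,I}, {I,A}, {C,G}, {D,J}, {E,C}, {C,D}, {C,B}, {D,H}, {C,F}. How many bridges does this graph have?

9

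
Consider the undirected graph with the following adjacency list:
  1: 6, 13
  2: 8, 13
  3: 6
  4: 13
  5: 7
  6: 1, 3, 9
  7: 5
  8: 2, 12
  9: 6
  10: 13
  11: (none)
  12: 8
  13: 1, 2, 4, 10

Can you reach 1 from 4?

From 4 we can reach 1, 2, 3, 4, 6, 8, 9, 10, 12, 13, which includes 1.

Yes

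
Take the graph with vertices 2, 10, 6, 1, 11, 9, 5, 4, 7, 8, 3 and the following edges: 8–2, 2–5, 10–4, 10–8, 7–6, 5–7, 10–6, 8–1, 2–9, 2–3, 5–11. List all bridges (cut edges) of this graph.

1-8, 10-4, 11-5, 2-3, 2-9

The edges on the cycle 10-8-2-5-7-6-10 are not bridges since each lies on that cycle.
But removing 11–5 disconnects 11 from 5; removing 2–9 disconnects 2 from 9; removing 8–1 disconnects 8 from 1; removing 2–3 disconnects 2 from 3 — these are bridges.
In total 5 edges are bridges.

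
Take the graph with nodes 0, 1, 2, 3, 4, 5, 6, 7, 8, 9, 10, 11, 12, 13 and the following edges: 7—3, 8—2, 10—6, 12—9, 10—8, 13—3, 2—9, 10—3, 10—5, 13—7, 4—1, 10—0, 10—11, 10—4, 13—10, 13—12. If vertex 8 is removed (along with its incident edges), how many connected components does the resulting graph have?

1

With 8 gone, the remaining components are: {0, 1, 2, 3, 4, 5, 6, 7, 9, 10, 11, 12, 13}.
That is 1 component.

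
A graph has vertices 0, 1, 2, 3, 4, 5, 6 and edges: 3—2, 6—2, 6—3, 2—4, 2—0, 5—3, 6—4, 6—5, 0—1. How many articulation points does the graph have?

2

Removing 0 increases the component count from 1 to 2, so 0 is a cut vertex.
Removing 2 increases the component count from 1 to 2, so 2 is a cut vertex.
By contrast removing 4 leaves 1 component; it is not a cut vertex. No other vertex is a cut vertex either.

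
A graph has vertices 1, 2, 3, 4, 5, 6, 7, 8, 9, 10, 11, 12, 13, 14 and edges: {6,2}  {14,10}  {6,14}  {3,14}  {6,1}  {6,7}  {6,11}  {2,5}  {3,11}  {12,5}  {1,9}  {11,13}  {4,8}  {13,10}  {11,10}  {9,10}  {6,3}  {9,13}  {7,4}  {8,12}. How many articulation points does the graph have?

1

Removing 6 increases the component count from 1 to 2, so 6 is a cut vertex.
By contrast removing 14 leaves 1 component; it is not a cut vertex. No other vertex is a cut vertex either.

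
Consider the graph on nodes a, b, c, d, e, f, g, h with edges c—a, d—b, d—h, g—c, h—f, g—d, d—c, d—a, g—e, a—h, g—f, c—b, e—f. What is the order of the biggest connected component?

8

Starting from a we can reach a, b, c, d, e, f, g, h. That is one component of size 8.
The largest has 8 vertices.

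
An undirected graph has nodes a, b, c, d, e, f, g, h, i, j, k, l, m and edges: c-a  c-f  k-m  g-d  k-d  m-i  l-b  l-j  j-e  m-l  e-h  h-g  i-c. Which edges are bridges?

a-c, b-l, c-f, c-i, i-m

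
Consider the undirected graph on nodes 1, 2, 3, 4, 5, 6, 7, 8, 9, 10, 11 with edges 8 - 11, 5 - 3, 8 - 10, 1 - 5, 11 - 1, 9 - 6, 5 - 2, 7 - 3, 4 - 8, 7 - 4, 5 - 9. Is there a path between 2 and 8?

From 2 we can reach 1, 2, 3, 4, 5, 6, 7, 8, 9, 10, 11, which includes 8.

Yes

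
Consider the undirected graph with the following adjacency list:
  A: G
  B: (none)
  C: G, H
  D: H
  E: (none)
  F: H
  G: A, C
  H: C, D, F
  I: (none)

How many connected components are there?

B is isolated — a component by itself.
I is isolated — a component by itself.
E is isolated — a component by itself.
Starting from A we can reach A, C, D, F, G, H. That is one component of size 6.
Total: 4 components.

4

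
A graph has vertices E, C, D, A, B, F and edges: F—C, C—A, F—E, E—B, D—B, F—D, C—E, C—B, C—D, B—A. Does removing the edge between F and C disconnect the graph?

After removing F—C, the path F-D-C still connects them, so the edge is not a bridge.

No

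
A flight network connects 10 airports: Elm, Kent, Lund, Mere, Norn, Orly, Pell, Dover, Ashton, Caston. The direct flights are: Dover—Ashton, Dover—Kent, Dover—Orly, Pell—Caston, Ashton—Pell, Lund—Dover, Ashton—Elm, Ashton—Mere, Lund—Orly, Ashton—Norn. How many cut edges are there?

7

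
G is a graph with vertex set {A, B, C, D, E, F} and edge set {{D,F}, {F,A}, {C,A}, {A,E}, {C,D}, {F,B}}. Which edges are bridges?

A-E, B-F

The edges on the cycle C-D-F-A-C are not bridges since each lies on that cycle.
But removing A–E disconnects A from E; removing F–B disconnects F from B — these are bridges.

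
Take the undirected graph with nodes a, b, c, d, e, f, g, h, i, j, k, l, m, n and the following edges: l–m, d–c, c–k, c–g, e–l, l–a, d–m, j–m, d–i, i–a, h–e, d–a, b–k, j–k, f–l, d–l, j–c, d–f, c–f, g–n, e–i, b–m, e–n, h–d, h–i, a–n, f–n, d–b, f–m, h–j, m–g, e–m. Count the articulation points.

Removing n, for instance, still leaves 1 component. No single vertex removal increases the component count — the graph has no articulation points.

0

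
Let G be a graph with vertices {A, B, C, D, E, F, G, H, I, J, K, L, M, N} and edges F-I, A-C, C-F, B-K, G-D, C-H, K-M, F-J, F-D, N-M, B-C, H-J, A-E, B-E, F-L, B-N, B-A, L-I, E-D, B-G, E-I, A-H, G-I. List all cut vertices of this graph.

B

Removing B increases the component count from 1 to 2, so B is a cut vertex.
By contrast removing D leaves 1 component; it is not a cut vertex. No other vertex is a cut vertex either.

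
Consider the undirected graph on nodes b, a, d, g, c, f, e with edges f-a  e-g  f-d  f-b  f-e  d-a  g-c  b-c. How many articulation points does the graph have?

Removing f increases the component count from 1 to 2, so f is a cut vertex.
By contrast removing a leaves 1 component; it is not a cut vertex. No other vertex is a cut vertex either.

1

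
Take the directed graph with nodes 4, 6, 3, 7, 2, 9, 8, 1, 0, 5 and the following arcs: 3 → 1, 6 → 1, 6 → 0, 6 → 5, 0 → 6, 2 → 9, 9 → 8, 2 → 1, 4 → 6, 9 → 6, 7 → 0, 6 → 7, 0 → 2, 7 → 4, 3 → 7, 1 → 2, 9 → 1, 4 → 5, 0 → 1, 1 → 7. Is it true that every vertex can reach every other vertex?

There is no directed path from 8 to 2, so the graph is not strongly connected.

No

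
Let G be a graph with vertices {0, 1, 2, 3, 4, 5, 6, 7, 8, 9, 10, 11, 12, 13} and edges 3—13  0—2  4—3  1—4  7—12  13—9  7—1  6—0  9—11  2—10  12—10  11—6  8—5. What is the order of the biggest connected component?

12

Starting from 5 we can reach 5, 8. That is one component of size 2.
Starting from 0 we can reach 0, 1, 2, 3, 4, 6, 7, 9, 10, 11, 12, 13. That is one component of size 12.
The largest has 12 vertices.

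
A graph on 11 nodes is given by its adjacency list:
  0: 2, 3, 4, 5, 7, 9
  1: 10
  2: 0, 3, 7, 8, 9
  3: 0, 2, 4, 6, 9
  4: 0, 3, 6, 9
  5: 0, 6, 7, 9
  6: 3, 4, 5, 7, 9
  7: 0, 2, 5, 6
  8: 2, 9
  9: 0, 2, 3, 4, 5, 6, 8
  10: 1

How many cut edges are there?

1

The edges on the cycle 0-7-2-9-0 are not bridges since each lies on that cycle.
But removing 10-1 disconnects 10 from 1 — this is a bridge.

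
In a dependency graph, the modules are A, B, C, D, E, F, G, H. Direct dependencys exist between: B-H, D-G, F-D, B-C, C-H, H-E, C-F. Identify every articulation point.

C, D, F, H

Removing C increases the component count from 2 to 3, so C is a cut vertex.
Removing D increases the component count from 2 to 3, so D is a cut vertex.
Removing F increases the component count from 2 to 3, so F is a cut vertex.
Likewise H is a cut vertex.
By contrast removing G leaves 2 components; it is not a cut vertex. No other vertex is a cut vertex either.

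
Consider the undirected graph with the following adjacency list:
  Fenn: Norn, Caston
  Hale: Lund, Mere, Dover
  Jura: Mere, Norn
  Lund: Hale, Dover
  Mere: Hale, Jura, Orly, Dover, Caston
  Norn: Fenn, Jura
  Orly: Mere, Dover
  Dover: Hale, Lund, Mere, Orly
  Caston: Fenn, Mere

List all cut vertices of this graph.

Mere

Removing Mere increases the component count from 1 to 2, so Mere is a cut vertex.
By contrast removing Jura leaves 1 component; it is not a cut vertex. No other vertex is a cut vertex either.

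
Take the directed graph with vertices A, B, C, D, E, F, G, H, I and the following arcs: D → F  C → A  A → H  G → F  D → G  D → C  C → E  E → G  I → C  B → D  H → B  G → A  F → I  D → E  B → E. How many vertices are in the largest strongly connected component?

9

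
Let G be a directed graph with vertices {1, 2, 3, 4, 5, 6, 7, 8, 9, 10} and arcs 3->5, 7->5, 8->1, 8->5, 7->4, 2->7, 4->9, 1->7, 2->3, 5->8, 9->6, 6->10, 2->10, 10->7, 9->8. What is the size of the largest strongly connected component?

{1, 4, 5, 6, 7, 8, 9, 10} are all mutually reachable — one SCC of size 8.
{2} is an SCC by itself.
{3} is an SCC by itself.
The largest has 8 vertices.

8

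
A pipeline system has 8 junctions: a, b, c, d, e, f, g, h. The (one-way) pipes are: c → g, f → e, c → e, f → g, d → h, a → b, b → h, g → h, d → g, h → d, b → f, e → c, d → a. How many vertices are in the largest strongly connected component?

{a, b, c, d, e, f, g, h} are all mutually reachable — one SCC of size 8.
The largest has 8 vertices.

8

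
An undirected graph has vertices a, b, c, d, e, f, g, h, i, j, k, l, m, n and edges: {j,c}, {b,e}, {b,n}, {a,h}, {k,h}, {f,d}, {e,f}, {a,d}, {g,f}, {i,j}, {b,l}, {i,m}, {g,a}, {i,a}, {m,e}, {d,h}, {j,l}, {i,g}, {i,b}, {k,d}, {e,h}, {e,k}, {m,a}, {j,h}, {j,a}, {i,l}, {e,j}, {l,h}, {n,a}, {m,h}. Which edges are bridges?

The edges on the cycle i-b-n-a-i are not bridges since each lies on that cycle.
But removing j-c disconnects j from c — this is a bridge.

c-j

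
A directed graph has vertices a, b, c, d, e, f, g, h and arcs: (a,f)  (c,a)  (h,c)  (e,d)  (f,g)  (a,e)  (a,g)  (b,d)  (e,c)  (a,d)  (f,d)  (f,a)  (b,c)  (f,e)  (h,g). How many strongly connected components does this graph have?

5

{a, c, e, f} are all mutually reachable — one SCC of size 4.
{d} is an SCC by itself.
{h} is an SCC by itself.
{g} is an SCC by itself.
{b} is an SCC by itself.
That gives 5 strongly connected components.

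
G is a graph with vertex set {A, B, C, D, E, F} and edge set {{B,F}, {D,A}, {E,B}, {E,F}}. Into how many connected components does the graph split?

3

C is isolated — a component by itself.
Starting from A we can reach A, D. That is one component of size 2.
Starting from B we can reach B, E, F. That is one component of size 3.
Total: 3 components.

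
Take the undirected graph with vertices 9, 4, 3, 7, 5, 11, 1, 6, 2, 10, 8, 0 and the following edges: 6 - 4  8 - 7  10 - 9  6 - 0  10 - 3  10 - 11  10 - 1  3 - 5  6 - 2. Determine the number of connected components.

3

Starting from 7 we can reach 7, 8. That is one component of size 2.
Starting from 0 we can reach 0, 2, 4, 6. That is one component of size 4.
Starting from 1 we can reach 1, 3, 5, 9, 10, 11. That is one component of size 6.
Total: 3 components.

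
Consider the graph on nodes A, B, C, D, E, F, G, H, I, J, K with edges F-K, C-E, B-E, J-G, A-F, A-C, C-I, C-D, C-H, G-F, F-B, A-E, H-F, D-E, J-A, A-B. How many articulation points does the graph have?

2

Removing C increases the component count from 1 to 2, so C is a cut vertex.
Removing F increases the component count from 1 to 2, so F is a cut vertex.
By contrast removing K leaves 1 component; it is not a cut vertex. No other vertex is a cut vertex either.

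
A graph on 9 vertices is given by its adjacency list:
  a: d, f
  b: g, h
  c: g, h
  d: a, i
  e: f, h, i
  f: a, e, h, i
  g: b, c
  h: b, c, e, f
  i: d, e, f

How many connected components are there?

Starting from a we can reach a, b, c, d, e, f, g, h, i. That is one component of size 9.
Total: 1 component.

1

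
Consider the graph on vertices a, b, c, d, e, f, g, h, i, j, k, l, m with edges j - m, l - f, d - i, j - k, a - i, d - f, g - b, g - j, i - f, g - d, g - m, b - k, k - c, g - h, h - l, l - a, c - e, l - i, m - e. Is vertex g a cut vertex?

Deleting g raises the number of components from 1 to 2, so g is a cut vertex.

Yes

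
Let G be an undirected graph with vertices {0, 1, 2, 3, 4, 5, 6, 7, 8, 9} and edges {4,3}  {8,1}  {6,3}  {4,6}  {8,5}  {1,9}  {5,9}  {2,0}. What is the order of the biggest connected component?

4

7 is isolated — a component by itself.
Starting from 0 we can reach 0, 2. That is one component of size 2.
Starting from 3 we can reach 3, 4, 6. That is one component of size 3.
Starting from 1 we can reach 1, 5, 8, 9. That is one component of size 4.
The largest has 4 vertices.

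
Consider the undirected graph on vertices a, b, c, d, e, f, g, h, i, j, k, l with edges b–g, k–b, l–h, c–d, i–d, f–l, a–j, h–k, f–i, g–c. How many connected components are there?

e is isolated — a component by itself.
Starting from a we can reach a, j. That is one component of size 2.
Starting from b we can reach b, c, d, f, g, h, i, k, l. That is one component of size 9.
Total: 3 components.

3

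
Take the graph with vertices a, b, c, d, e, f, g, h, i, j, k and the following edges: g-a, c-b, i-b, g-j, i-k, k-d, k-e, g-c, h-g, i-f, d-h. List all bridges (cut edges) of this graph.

a-g, e-k, f-i, g-j

The edges on the cycle i-k-d-h-g-c-b-i are not bridges since each lies on that cycle.
But removing a-g disconnects a from g; removing k-e disconnects k from e; removing j-g disconnects j from g; removing i-f disconnects i from f — these are bridges.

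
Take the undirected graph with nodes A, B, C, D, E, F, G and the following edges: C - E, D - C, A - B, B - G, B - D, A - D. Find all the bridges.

The edges on the cycle A-B-D-A are not bridges since each lies on that cycle.
But removing C - E disconnects C from E; removing D - C disconnects D from C; removing B - G disconnects B from G — these are bridges.

B-G, C-D, C-E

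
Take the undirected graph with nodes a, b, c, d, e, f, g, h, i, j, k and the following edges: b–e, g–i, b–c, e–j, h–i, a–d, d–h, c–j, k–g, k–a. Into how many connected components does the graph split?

3

f is isolated — a component by itself.
Starting from b we can reach b, c, e, j. That is one component of size 4.
Starting from a we can reach a, d, g, h, i, k. That is one component of size 6.
Total: 3 components.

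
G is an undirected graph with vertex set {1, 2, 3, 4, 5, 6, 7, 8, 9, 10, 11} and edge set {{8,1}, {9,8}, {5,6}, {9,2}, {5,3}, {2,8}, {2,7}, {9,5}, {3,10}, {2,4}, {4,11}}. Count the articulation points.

6

Removing 2 increases the component count from 1 to 3, so 2 is a cut vertex.
Removing 3 increases the component count from 1 to 2, so 3 is a cut vertex.
Removing 4 increases the component count from 1 to 2, so 4 is a cut vertex.
Likewise 5, 8, 9 are cut vertices.
By contrast removing 1 leaves 1 component; it is not a cut vertex. No other vertex is a cut vertex either.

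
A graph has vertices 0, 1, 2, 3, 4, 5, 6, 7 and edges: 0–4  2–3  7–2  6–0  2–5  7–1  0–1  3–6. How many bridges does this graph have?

2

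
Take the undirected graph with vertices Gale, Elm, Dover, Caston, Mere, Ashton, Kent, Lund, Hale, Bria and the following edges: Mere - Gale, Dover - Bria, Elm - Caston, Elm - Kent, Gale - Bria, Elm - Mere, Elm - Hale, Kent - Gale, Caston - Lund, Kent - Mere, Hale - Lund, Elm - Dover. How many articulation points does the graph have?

Removing Elm increases the component count from 2 to 3, so Elm is a cut vertex.
By contrast removing Kent leaves 2 components; it is not a cut vertex. No other vertex is a cut vertex either.

1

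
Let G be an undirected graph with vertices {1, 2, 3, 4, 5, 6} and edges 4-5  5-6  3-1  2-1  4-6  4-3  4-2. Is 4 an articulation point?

Yes

Deleting 4 raises the number of components from 1 to 2, so 4 is a cut vertex.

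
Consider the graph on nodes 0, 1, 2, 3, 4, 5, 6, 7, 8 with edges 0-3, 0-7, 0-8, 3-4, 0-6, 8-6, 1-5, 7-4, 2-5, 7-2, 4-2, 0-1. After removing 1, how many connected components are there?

With 1 gone, the remaining components are: {0, 2, 3, 4, 5, 6, 7, 8}.
That is 1 component.

1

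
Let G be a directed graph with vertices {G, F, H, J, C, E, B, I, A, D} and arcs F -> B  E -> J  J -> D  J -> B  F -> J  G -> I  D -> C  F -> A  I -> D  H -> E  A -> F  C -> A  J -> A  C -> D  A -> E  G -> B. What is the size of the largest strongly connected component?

{A, C, D, E, F, J} are all mutually reachable — one SCC of size 6.
{I} is an SCC by itself.
{B} is an SCC by itself.
{H} is an SCC by itself.
{G} is an SCC by itself.
The largest has 6 vertices.

6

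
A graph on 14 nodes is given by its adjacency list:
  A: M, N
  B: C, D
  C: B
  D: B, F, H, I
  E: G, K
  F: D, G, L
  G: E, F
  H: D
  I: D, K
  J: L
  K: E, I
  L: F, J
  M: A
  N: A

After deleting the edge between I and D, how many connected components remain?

2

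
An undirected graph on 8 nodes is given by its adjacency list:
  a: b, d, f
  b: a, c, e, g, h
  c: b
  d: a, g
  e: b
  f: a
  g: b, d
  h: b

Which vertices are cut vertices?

Removing a increases the component count from 1 to 2, so a is a cut vertex.
Removing b increases the component count from 1 to 4, so b is a cut vertex.
By contrast removing h leaves 1 component; it is not a cut vertex. No other vertex is a cut vertex either.

a, b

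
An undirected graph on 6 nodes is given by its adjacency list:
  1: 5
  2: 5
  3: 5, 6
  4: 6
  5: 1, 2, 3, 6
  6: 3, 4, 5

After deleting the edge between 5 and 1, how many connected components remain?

2

Before removal there is 1 component.
5-1 is a bridge — removing it separates 5's side from 1's side.
After removal: 2 components.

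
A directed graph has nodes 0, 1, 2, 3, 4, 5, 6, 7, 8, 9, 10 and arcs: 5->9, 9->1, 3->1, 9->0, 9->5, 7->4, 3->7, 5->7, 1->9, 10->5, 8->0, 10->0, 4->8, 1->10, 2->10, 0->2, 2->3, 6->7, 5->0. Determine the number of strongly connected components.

2

{0, 1, 2, 3, 4, 5, 7, 8, 9, 10} are all mutually reachable — one SCC of size 10.
{6} is an SCC by itself.
That gives 2 strongly connected components.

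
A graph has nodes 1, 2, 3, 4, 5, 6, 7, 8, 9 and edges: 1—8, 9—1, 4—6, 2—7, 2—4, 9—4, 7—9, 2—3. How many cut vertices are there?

Removing 1 increases the component count from 2 to 3, so 1 is a cut vertex.
Removing 2 increases the component count from 2 to 3, so 2 is a cut vertex.
Removing 4 increases the component count from 2 to 3, so 4 is a cut vertex.
Likewise 9 is a cut vertex.
By contrast removing 7 leaves 2 components; it is not a cut vertex. No other vertex is a cut vertex either.

4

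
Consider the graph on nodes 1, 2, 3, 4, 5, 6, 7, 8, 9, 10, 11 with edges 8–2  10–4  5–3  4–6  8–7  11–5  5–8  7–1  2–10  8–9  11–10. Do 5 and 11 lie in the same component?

From 5 we can reach 1, 2, 3, 4, 5, 6, 7, 8, 9, 10, 11, which includes 11.

Yes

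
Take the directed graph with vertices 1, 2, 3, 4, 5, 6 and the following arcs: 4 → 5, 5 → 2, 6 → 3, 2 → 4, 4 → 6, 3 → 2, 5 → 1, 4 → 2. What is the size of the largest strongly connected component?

{2, 3, 4, 5, 6} are all mutually reachable — one SCC of size 5.
{1} is an SCC by itself.
The largest has 5 vertices.

5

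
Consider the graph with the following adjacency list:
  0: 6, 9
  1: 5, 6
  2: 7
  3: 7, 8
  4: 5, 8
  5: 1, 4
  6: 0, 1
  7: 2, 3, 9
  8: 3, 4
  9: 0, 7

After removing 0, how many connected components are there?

With 0 gone, the remaining components are: {1, 2, 3, 4, 5, 6, 7, 8, 9}.
That is 1 component.

1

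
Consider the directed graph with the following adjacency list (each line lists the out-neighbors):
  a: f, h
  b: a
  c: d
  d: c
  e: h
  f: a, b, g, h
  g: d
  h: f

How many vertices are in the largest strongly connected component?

{a, b, f, h} are all mutually reachable — one SCC of size 4.
{c, d} are all mutually reachable — one SCC of size 2.
{e} is an SCC by itself.
{g} is an SCC by itself.
The largest has 4 vertices.

4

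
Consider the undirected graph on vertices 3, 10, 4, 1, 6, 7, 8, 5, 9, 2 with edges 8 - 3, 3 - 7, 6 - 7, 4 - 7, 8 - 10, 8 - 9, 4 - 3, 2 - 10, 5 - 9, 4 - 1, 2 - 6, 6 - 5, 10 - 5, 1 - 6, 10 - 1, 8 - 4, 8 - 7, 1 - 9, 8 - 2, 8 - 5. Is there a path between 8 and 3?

Yes

From 8 we can reach 1, 2, 3, 4, 5, 6, 7, 8, 9, 10, which includes 3.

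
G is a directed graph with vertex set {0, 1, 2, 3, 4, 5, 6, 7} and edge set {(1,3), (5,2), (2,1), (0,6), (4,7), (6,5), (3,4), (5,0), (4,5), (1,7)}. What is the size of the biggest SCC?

{0, 1, 2, 3, 4, 5, 6} are all mutually reachable — one SCC of size 7.
{7} is an SCC by itself.
The largest has 7 vertices.

7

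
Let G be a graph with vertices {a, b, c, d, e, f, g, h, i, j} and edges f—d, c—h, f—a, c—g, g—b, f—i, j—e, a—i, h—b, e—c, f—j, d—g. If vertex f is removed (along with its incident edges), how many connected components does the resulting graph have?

With f gone, the remaining components are: {a, i}; {b, c, d, e, g, h, j}.
That is 2 components.

2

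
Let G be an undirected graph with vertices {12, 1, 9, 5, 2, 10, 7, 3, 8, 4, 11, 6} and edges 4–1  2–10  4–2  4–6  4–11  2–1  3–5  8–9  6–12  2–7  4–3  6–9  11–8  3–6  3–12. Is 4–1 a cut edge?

After removing 4–1, the path 4-2-1 still connects them, so the edge is not a bridge.

No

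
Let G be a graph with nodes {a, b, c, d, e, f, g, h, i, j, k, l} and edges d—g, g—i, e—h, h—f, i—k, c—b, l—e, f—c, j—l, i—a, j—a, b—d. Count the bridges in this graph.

1

The edges on the cycle j-l-e-h-f-c-b-d-g-i-a-j are not bridges since each lies on that cycle.
But removing i—k disconnects i from k — this is a bridge.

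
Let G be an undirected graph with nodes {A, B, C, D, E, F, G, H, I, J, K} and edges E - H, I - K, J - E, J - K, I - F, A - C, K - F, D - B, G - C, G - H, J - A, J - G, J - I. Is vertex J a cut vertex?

Yes

Deleting J raises the number of components from 2 to 3, so J is a cut vertex.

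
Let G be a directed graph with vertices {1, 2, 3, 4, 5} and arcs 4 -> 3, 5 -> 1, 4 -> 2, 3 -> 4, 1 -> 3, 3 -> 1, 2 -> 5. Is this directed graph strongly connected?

Yes

From 1 we can reach every vertex (1, 2, 3, 4, 5), and every vertex can reach 1 (1, 2, 3, 4, 5). So the whole graph is one strongly connected component.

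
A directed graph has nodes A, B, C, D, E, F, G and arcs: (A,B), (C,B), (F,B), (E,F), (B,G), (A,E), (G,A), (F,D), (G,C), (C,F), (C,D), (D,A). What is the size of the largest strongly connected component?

7

{A, B, C, D, E, F, G} are all mutually reachable — one SCC of size 7.
The largest has 7 vertices.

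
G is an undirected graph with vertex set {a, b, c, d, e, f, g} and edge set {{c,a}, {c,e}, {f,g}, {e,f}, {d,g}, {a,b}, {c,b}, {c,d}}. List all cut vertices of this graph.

c

Removing c increases the component count from 1 to 2, so c is a cut vertex.
By contrast removing g leaves 1 component; it is not a cut vertex. No other vertex is a cut vertex either.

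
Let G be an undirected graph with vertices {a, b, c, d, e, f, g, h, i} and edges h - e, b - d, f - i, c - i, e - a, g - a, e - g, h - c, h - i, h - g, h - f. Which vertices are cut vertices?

Removing h increases the component count from 2 to 3, so h is a cut vertex.
By contrast removing i leaves 2 components; it is not a cut vertex. No other vertex is a cut vertex either.

h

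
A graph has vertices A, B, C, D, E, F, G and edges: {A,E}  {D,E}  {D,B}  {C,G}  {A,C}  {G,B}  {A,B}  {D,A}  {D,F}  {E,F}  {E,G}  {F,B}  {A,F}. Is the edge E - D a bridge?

No

After removing E - D, the path E-A-D still connects them, so the edge is not a bridge.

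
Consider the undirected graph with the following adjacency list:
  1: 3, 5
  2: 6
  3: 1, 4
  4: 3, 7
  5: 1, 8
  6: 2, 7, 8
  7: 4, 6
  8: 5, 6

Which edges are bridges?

2-6

The edges on the cycle 4-3-1-5-8-6-7-4 are not bridges since each lies on that cycle.
But removing 6-2 disconnects 6 from 2 — this is a bridge.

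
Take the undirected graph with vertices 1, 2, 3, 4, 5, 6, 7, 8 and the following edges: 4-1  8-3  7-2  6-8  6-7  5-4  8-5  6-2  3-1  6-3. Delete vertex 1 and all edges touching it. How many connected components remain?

1

With 1 gone, the remaining components are: {2, 3, 4, 5, 6, 7, 8}.
That is 1 component.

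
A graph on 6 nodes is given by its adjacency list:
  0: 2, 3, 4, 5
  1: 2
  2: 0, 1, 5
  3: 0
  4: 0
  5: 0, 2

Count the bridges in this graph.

3

The edges on the cycle 0-2-5-0 are not bridges since each lies on that cycle.
But removing 2-1 disconnects 2 from 1; removing 0-3 disconnects 0 from 3; removing 0-4 disconnects 0 from 4 — these are bridges.
That makes 3 bridges.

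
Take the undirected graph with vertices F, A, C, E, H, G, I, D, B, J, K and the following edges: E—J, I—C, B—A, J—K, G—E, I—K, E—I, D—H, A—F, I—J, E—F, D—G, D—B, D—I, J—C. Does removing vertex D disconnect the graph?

Deleting D raises the number of components from 1 to 2, so D is a cut vertex.

Yes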